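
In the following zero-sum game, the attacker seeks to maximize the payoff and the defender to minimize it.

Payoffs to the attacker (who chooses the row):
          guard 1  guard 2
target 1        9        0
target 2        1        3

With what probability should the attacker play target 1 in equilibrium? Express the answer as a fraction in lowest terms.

2/11

Row minima are 0 and 1, so the attacker's maximin is 1; column maxima are 9 and 3, so the defender's minimax is 3. These differ, so the equilibrium is in mixed strategies.
Let the attacker play target 1 with probability p. The defender is indifferent when 9p + (1−p) = 3(1−p), giving p = 2/11.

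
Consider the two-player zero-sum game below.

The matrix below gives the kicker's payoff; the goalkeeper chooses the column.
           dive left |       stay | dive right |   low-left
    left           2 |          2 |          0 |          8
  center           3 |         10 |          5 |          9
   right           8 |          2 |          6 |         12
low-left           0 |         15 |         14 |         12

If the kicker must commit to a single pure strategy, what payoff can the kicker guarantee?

The worst-case payoff for each row is left: 0, center: 3, right: 2, low-left: 0.
The best of these is 3.

3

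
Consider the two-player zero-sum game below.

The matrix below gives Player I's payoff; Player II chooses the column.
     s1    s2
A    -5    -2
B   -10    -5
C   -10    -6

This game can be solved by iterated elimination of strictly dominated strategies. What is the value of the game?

-5

Row C is strictly dominated by row A (-5>-10, -2>-6); eliminate C.
Column s2 is strictly dominated by s1 for Player II (-5<-2, -10<-5); eliminate s2.
Row B is strictly dominated by row A (-5>-10); eliminate B.
Only (A, s1) remains, with payoff -5.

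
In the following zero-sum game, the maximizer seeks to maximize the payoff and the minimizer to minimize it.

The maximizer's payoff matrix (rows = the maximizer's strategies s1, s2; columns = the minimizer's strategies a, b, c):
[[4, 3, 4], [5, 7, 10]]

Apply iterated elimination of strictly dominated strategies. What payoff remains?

5

Column c is strictly dominated by b for the minimizer (3<4, 7<10); eliminate c.
Row s1 is strictly dominated by row s2 (5>4, 7>3); eliminate s1.
Column b is strictly dominated by a for the minimizer (5<7); eliminate b.
Only (s2, a) remains, with payoff 5.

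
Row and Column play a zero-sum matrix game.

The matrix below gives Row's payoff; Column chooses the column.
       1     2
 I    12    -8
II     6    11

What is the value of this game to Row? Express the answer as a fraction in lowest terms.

Row minima are -8 and 6, so Row's maximin is 6; column maxima are 12 and 11, so Column's minimax is 11. These differ, so the equilibrium is in mixed strategies.
Let Row play I with probability p. Column is indifferent when 12p + 6(1−p) = −8p + 11(1−p), giving p = 1/5.
Let Column play 1 with probability q. Row is indifferent when 12q − 8(1−q) = 6q + 11(1−q), giving q = 19/25.
The value is 12·(19/25) + (-8)·(6/25) = 36/5.

36/5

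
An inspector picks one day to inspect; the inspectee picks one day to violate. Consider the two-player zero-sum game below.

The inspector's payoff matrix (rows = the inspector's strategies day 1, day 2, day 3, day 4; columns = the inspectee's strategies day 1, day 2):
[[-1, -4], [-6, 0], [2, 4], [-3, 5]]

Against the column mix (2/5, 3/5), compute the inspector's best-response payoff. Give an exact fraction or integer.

day 1: (-1)·(2/5) + (-4)·(3/5) = -14/5.
day 2: (-6)·(2/5) + (0)·(3/5) = -12/5.
day 3: (2)·(2/5) + (4)·(3/5) = 16/5.
day 4: (-3)·(2/5) + (5)·(3/5) = 9/5.
The best pure response is day 3 with expected payoff 16/5.

16/5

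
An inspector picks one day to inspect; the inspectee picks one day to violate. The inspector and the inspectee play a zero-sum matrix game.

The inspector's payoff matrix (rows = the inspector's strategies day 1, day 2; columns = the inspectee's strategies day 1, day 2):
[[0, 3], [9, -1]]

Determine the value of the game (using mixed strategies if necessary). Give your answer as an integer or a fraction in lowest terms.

Row minima are 0 and -1, so the inspector's maximin is 0; column maxima are 9 and 3, so the inspectee's minimax is 3. These differ, so the equilibrium is in mixed strategies.
Let the inspector play day 1 with probability p. The inspectee is indifferent when 9(1−p) = 3p − (1−p), giving p = 10/13.
Let the inspectee play day 1 with probability q. The inspector is indifferent when 3(1−q) = 9q − (1−q), giving q = 4/13.
The value is 0·(4/13) + (3)·(9/13) = 27/13.

27/13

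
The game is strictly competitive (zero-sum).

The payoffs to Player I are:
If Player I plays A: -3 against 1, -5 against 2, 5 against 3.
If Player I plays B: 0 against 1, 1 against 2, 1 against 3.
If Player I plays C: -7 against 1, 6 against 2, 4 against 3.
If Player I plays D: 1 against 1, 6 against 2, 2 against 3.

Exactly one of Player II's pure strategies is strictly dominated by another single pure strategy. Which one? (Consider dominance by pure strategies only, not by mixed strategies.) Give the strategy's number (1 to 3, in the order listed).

3

Player II prefers columns that give Player I less. Compare 3 with 1: -3 < 5, 0 < 1, -7 < 4, 1 < 2.
So 1 strictly dominates 3 for Player II; 3 is strictly dominated.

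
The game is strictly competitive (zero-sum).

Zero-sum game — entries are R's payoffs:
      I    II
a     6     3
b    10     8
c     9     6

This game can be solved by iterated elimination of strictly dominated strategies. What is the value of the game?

Row c is strictly dominated by row b (10>9, 8>6); eliminate c.
Column I is strictly dominated by II for C (3<6, 8<10); eliminate I.
Row a is strictly dominated by row b (8>3); eliminate a.
Only (b, II) remains, with payoff 8.

8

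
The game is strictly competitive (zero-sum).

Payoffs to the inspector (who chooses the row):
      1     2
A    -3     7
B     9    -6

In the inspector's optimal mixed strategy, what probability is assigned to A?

Row minima are -3 and -6, so the inspector's maximin is -3; column maxima are 9 and 7, so the inspectee's minimax is 7. These differ, so the equilibrium is in mixed strategies.
Let the inspector play A with probability p. The inspectee is indifferent when −3p + 9(1−p) = 7p − 6(1−p), giving p = 3/5.

3/5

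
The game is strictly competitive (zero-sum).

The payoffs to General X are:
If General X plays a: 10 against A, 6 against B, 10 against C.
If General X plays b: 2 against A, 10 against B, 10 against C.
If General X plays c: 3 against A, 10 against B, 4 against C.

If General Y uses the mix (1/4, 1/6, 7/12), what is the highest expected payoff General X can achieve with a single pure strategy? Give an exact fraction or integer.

a: (10)·(1/4) + (6)·(1/6) + (10)·(7/12) = 28/3.
b: (2)·(1/4) + (10)·(1/6) + (10)·(7/12) = 8.
c: (3)·(1/4) + (10)·(1/6) + (4)·(7/12) = 19/4.
The best pure response is a with expected payoff 28/3.

28/3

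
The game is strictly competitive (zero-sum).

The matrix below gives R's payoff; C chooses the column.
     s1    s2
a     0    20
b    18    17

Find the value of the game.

Row minima are 0 and 17, so R's maximin is 17; column maxima are 18 and 20, so C's minimax is 18. These differ, so the equilibrium is in mixed strategies.
Let R play a with probability p. C is indifferent when 18(1−p) = 20p + 17(1−p), giving p = 1/21.
Let C play s1 with probability q. R is indifferent when 20(1−q) = 18q + 17(1−q), giving q = 1/7.
The value is 0·(1/7) + (20)·(6/7) = 120/7.

120/7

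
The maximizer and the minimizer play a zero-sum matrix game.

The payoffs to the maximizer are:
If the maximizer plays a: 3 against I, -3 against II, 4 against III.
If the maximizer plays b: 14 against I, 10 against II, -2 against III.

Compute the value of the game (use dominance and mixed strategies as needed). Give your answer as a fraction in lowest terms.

Column I is strictly dominated by II for the minimizer (it gives the maximizer more in every row).
The remaining 2×2 game on (a, b) × (II, III) has no saddle point. Let the maximizer play a with probability p; indifference gives −3p + 10(1−p) = 4p − 2(1−p), so p = 12/19.
Similarly the minimizer's optimal q on II is 6/19, and the value is -3·(6/19) + (4)·(13/19) = 34/19.

34/19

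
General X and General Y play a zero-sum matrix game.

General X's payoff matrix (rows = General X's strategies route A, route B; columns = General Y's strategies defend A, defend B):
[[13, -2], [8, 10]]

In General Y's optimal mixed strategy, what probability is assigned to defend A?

Row minima are -2 and 8, so General X's maximin is 8; column maxima are 13 and 10, so General Y's minimax is 10. These differ, so the equilibrium is in mixed strategies.
Let General Y play defend A with probability q. General X is indifferent when 13q − 2(1−q) = 8q + 10(1−q), giving q = 12/17.

12/17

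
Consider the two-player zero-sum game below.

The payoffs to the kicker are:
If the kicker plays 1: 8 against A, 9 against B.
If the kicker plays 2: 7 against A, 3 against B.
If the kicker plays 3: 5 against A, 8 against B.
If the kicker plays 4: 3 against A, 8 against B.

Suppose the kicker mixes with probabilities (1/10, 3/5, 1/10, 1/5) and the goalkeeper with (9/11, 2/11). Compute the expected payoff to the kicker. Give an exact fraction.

651/110

Against (9/11, 2/11), each row's expected payoff is 1: 90/11; 2: 69/11; 3: 61/11; 4: 43/11.
Taking the (1/10, 3/5, 1/10, 1/5)-weighted average: (1/10)·(90/11) + (3/5)·(69/11) + (1/10)·(61/11) + (1/5)·(43/11) = 651/110.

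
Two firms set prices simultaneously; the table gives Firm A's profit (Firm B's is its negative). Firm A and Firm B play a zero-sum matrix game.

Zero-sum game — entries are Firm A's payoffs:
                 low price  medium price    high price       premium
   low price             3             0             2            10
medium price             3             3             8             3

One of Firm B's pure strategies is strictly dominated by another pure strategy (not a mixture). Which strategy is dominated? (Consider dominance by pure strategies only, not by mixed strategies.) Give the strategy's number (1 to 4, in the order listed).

3

Firm B prefers columns that give Firm A less. Compare high price with medium price: 0 < 2, 3 < 8.
So medium price strictly dominates high price for Firm B; high price is strictly dominated.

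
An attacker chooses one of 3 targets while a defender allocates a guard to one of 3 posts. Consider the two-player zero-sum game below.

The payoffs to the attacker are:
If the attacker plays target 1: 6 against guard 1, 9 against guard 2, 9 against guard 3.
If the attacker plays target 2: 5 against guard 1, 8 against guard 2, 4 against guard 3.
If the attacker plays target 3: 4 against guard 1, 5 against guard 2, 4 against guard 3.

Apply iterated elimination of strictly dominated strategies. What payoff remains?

6

Row target 3 is strictly dominated by row target 1 (6>4, 9>5, 9>4); eliminate target 3.
Row target 2 is strictly dominated by row target 1 (6>5, 9>8, 9>4); eliminate target 2.
Column guard 3 is strictly dominated by guard 1 for the defender (6<9); eliminate guard 3.
Column guard 2 is strictly dominated by guard 1 for the defender (6<9); eliminate guard 2.
Only (target 1, guard 1) remains, with payoff 6.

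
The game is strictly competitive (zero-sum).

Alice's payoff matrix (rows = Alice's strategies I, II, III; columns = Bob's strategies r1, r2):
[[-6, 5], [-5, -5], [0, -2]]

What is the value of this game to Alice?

-12/13

Row II is strictly dominated by row III, so Alice never plays it.
The remaining 2×2 game on (I, III) × (r1, r2) has no saddle point. Let Alice play I with probability p; indifference gives −6p = 5p − 2(1−p), so p = 2/13.
Similarly Bob's optimal q on r1 is 7/13, and the value is -6·(7/13) + (5)·(6/13) = -12/13.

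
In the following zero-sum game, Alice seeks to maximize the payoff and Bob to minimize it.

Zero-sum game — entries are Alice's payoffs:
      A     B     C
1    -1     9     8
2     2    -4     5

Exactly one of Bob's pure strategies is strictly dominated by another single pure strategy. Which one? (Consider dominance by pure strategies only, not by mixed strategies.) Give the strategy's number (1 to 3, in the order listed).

3

Bob prefers columns that give Alice less. Compare C with A: -1 < 8, 2 < 5.
So A strictly dominates C for Bob; C is strictly dominated.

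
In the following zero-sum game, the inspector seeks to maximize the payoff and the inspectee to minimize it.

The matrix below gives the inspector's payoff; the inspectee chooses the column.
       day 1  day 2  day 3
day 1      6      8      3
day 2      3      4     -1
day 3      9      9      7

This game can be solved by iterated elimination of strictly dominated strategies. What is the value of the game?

7

Column day 1 is strictly dominated by day 3 for the inspectee (3<6, -1<3, 7<9); eliminate day 1.
Column day 2 is strictly dominated by day 3 for the inspectee (3<8, -1<4, 7<9); eliminate day 2.
Row day 2 is strictly dominated by row day 1 (3>-1); eliminate day 2.
Row day 1 is strictly dominated by row day 3 (7>3); eliminate day 1.
Only (day 3, day 3) remains, with payoff 7.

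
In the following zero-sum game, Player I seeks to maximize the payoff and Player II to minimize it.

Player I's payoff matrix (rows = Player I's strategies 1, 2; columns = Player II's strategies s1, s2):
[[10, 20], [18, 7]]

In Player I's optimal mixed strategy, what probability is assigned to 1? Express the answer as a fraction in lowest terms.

11/21

Row minima are 10 and 7, so Player I's maximin is 10; column maxima are 18 and 20, so Player II's minimax is 18. These differ, so the equilibrium is in mixed strategies.
Let Player I play 1 with probability p. Player II is indifferent when 10p + 18(1−p) = 20p + 7(1−p), giving p = 11/21.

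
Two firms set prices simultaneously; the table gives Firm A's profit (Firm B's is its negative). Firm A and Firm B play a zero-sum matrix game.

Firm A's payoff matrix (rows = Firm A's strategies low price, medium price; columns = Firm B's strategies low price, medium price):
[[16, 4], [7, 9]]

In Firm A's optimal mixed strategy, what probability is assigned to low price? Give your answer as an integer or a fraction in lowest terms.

Row minima are 4 and 7, so Firm A's maximin is 7; column maxima are 16 and 9, so Firm B's minimax is 9. These differ, so the equilibrium is in mixed strategies.
Let Firm A play low price with probability p. Firm B is indifferent when 16p + 7(1−p) = 4p + 9(1−p), giving p = 1/7.

1/7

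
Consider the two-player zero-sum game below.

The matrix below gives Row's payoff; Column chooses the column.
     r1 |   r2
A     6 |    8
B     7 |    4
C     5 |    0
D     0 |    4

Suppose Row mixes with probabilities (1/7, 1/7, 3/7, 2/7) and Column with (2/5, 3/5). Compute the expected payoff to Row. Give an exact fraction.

Against (2/5, 3/5), each row's expected payoff is A: 36/5; B: 26/5; C: 2; D: 12/5.
Taking the (1/7, 1/7, 3/7, 2/7)-weighted average: (1/7)·(36/5) + (1/7)·(26/5) + (3/7)·(2) + (2/7)·(12/5) = 116/35.

116/35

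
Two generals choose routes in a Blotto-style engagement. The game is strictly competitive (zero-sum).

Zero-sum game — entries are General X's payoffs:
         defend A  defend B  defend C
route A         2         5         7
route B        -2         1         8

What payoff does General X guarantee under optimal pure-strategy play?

2

Row minima: 2, -2 → General X's maximin is 2.
Column maxima: 2, 5, 8 → General Y's minimax is 2.
They coincide at (route A, defend A), so the value is 2.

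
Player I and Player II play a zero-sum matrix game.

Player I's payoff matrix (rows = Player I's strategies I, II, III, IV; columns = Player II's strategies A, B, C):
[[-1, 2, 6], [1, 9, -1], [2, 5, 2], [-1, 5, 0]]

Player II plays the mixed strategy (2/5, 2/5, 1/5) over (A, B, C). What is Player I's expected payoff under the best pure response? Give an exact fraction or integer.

I: (-1)·(2/5) + (2)·(2/5) + (6)·(1/5) = 8/5.
II: (1)·(2/5) + (9)·(2/5) + (-1)·(1/5) = 19/5.
III: (2)·(2/5) + (5)·(2/5) + (2)·(1/5) = 16/5.
IV: (-1)·(2/5) + (5)·(2/5) + (0)·(1/5) = 8/5.
The best pure response is II with expected payoff 19/5.

19/5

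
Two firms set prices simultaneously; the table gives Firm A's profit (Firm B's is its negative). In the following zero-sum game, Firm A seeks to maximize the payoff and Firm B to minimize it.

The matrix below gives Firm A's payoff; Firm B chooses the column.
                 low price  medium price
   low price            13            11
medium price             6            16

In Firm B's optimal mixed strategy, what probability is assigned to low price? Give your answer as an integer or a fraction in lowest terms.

5/12

Row minima are 11 and 6, so Firm A's maximin is 11; column maxima are 13 and 16, so Firm B's minimax is 13. These differ, so the equilibrium is in mixed strategies.
Let Firm B play low price with probability q. Firm A is indifferent when 13q + 11(1−q) = 6q + 16(1−q), giving q = 5/12.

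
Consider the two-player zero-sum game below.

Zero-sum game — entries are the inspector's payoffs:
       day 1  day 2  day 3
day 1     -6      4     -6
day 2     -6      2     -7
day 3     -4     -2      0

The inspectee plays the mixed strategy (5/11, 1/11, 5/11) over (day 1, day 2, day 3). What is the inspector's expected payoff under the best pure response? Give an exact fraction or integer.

-2

day 1: (-6)·(5/11) + (4)·(1/11) + (-6)·(5/11) = -56/11.
day 2: (-6)·(5/11) + (2)·(1/11) + (-7)·(5/11) = -63/11.
day 3: (-4)·(5/11) + (-2)·(1/11) + (0)·(5/11) = -2.
The best pure response is day 3 with expected payoff -2.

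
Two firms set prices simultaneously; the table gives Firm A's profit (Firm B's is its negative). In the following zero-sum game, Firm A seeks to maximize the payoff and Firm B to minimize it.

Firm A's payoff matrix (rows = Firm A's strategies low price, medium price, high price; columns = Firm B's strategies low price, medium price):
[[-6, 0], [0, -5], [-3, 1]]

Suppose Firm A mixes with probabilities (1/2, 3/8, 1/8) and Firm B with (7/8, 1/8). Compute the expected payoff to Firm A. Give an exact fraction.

-203/64

Against (7/8, 1/8), each row's expected payoff is low price: -21/4; medium price: -5/8; high price: -5/2.
Taking the (1/2, 3/8, 1/8)-weighted average: (1/2)·(-21/4) + (3/8)·(-5/8) + (1/8)·(-5/2) = -203/64.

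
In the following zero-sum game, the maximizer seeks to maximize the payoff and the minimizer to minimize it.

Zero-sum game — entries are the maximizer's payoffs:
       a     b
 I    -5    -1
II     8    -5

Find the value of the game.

Row minima are -5 and -5, so the maximizer's maximin is -5; column maxima are 8 and -1, so the minimizer's minimax is -1. These differ, so the equilibrium is in mixed strategies.
Let the maximizer play I with probability p. The minimizer is indifferent when −5p + 8(1−p) = −p − 5(1−p), giving p = 13/17.
Let the minimizer play a with probability q. The maximizer is indifferent when −5q − (1−q) = 8q − 5(1−q), giving q = 4/17.
The value is -5·(4/17) + (-1)·(13/17) = -33/17.

-33/17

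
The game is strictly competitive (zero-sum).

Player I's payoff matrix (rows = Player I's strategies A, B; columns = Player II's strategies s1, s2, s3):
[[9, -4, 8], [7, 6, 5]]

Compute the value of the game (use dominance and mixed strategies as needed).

Column s1 is strictly dominated by s3 for Player II (it gives Player I more in every row).
The remaining 2×2 game on (A, B) × (s2, s3) has no saddle point. Let Player I play A with probability p; indifference gives −4p + 6(1−p) = 8p + 5(1−p), so p = 1/13.
Similarly Player II's optimal q on s2 is 3/13, and the value is -4·(3/13) + (8)·(10/13) = 68/13.

68/13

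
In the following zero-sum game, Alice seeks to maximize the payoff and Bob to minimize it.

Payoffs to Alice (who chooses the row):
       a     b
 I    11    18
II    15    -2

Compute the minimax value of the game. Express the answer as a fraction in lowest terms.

73/6

Row minima are 11 and -2, so Alice's maximin is 11; column maxima are 15 and 18, so Bob's minimax is 15. These differ, so the equilibrium is in mixed strategies.
Let Alice play I with probability p. Bob is indifferent when 11p + 15(1−p) = 18p − 2(1−p), giving p = 17/24.
Let Bob play a with probability q. Alice is indifferent when 11q + 18(1−q) = 15q − 2(1−q), giving q = 5/6.
The value is 11·(5/6) + (18)·(1/6) = 73/6.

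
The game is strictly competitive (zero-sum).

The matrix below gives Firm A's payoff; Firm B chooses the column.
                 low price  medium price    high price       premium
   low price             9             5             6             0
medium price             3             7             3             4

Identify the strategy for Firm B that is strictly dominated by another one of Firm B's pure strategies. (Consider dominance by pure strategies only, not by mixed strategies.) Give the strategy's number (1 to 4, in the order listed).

2

Firm B prefers columns that give Firm A less. Compare medium price with premium: 0 < 5, 4 < 7.
So premium strictly dominates medium price for Firm B; medium price is strictly dominated.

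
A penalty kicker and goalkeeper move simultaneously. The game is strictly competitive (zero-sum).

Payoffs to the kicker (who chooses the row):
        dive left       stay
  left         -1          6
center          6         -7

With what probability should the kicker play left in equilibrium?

13/20

Row minima are -1 and -7, so the kicker's maximin is -1; column maxima are 6 and 6, so the goalkeeper's minimax is 6. These differ, so the equilibrium is in mixed strategies.
Let the kicker play left with probability p. The goalkeeper is indifferent when −p + 6(1−p) = 6p − 7(1−p), giving p = 13/20.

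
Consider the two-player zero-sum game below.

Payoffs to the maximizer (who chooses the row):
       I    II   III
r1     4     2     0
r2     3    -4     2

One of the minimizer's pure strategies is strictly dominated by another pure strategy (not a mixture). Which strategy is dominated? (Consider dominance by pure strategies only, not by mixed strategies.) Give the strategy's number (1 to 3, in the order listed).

The minimizer prefers columns that give the maximizer less. Compare I with II: 2 < 4, -4 < 3.
So II strictly dominates I for the minimizer; I is strictly dominated.

1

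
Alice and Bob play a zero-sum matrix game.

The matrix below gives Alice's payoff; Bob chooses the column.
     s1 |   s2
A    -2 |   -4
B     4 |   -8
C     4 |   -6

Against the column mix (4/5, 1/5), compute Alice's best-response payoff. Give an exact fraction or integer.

A: (-2)·(4/5) + (-4)·(1/5) = -12/5.
B: (4)·(4/5) + (-8)·(1/5) = 8/5.
C: (4)·(4/5) + (-6)·(1/5) = 2.
The best pure response is C with expected payoff 2.

2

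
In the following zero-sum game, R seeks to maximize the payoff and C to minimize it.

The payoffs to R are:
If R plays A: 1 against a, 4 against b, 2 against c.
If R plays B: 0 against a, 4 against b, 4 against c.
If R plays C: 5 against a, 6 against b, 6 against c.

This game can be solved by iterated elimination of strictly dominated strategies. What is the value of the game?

Column b is strictly dominated by a for C (1<4, 0<4, 5<6); eliminate b.
Column c is strictly dominated by a for C (1<2, 0<4, 5<6); eliminate c.
Row A is strictly dominated by row C (5>1); eliminate A.
Row B is strictly dominated by row C (5>0); eliminate B.
Only (C, a) remains, with payoff 5.

5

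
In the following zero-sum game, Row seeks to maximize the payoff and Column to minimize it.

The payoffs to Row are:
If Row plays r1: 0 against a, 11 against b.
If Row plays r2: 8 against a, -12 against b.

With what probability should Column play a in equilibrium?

23/31

Row minima are 0 and -12, so Row's maximin is 0; column maxima are 8 and 11, so Column's minimax is 8. These differ, so the equilibrium is in mixed strategies.
Let Column play a with probability q. Row is indifferent when 11(1−q) = 8q − 12(1−q), giving q = 23/31.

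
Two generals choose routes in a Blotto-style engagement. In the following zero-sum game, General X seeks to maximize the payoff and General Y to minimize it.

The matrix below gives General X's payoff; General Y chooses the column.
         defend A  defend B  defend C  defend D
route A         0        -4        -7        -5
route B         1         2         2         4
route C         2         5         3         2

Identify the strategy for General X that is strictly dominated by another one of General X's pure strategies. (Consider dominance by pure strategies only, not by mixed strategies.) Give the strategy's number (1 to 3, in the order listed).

Compare route A with route B: 1 > 0, 2 > -4, 2 > -7, 4 > -5.
So route B strictly dominates route A for General X; route A is strictly dominated.

1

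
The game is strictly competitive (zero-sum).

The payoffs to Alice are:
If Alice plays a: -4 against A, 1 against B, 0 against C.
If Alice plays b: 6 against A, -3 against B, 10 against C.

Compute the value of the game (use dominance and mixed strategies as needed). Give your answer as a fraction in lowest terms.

Column C is strictly dominated by A for Bob (it gives Alice more in every row).
The remaining 2×2 game on (a, b) × (A, B) has no saddle point. Let Alice play a with probability p; indifference gives −4p + 6(1−p) = p − 3(1−p), so p = 9/14.
Similarly Bob's optimal q on A is 2/7, and the value is -4·(2/7) + (1)·(5/7) = -3/7.

-3/7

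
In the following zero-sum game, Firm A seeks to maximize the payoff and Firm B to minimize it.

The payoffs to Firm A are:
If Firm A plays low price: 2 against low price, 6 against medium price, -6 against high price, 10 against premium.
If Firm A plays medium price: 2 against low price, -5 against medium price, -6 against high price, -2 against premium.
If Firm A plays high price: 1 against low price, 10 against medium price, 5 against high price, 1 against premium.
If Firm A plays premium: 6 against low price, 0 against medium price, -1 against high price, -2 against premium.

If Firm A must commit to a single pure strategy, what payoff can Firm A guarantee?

The worst-case payoff for each row is low price: -6, medium price: -6, high price: 1, premium: -2.
The best of these is 1.

1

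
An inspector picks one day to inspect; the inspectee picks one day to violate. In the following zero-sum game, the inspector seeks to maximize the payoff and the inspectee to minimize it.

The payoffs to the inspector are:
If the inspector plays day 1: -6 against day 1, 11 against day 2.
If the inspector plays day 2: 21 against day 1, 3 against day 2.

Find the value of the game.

Row minima are -6 and 3, so the inspector's maximin is 3; column maxima are 21 and 11, so the inspectee's minimax is 11. These differ, so the equilibrium is in mixed strategies.
Let the inspector play day 1 with probability p. The inspectee is indifferent when −6p + 21(1−p) = 11p + 3(1−p), giving p = 18/35.
Let the inspectee play day 1 with probability q. The inspector is indifferent when −6q + 11(1−q) = 21q + 3(1−q), giving q = 8/35.
The value is -6·(8/35) + (11)·(27/35) = 249/35.

249/35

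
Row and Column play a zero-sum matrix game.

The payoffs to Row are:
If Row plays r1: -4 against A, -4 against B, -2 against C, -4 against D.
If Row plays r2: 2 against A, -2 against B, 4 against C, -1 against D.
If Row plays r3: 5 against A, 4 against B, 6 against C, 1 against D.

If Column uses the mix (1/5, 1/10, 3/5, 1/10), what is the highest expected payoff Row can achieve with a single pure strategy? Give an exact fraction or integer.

r1: (-4)·(1/5) + (-4)·(1/10) + (-2)·(3/5) + (-4)·(1/10) = -14/5.
r2: (2)·(1/5) + (-2)·(1/10) + (4)·(3/5) + (-1)·(1/10) = 5/2.
r3: (5)·(1/5) + (4)·(1/10) + (6)·(3/5) + (1)·(1/10) = 51/10.
The best pure response is r3 with expected payoff 51/10.

51/10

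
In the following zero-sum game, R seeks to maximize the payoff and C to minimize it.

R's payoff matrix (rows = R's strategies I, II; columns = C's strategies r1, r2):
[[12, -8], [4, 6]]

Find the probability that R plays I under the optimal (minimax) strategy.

1/11

Row minima are -8 and 4, so R's maximin is 4; column maxima are 12 and 6, so C's minimax is 6. These differ, so the equilibrium is in mixed strategies.
Let R play I with probability p. C is indifferent when 12p + 4(1−p) = −8p + 6(1−p), giving p = 1/11.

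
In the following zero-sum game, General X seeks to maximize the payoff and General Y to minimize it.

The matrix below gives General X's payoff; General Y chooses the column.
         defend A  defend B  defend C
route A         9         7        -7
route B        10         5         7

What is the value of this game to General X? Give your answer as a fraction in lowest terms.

21/4

Column defend A is strictly dominated by defend B for General Y (it gives General X more in every row).
The remaining 2×2 game on (route A, route B) × (defend B, defend C) has no saddle point. Let General X play route A with probability p; indifference gives 7p + 5(1−p) = −7p + 7(1−p), so p = 1/8.
Similarly General Y's optimal q on defend B is 7/8, and the value is 7·(7/8) + (-7)·(1/8) = 21/4.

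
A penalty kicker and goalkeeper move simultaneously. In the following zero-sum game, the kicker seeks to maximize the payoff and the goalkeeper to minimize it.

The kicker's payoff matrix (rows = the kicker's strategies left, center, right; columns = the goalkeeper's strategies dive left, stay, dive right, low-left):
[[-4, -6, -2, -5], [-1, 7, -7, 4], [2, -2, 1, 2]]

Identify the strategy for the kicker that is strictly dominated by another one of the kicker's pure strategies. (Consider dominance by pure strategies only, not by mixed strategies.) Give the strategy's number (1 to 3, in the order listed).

Compare left with right: 2 > -4, -2 > -6, 1 > -2, 2 > -5.
So right strictly dominates left for the kicker; left is strictly dominated.

1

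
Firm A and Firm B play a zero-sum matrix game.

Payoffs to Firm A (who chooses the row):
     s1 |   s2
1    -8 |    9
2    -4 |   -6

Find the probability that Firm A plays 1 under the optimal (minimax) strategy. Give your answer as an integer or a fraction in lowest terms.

2/19

Row minima are -8 and -6, so Firm A's maximin is -6; column maxima are -4 and 9, so Firm B's minimax is -4. These differ, so the equilibrium is in mixed strategies.
Let Firm A play 1 with probability p. Firm B is indifferent when −8p − 4(1−p) = 9p − 6(1−p), giving p = 2/19.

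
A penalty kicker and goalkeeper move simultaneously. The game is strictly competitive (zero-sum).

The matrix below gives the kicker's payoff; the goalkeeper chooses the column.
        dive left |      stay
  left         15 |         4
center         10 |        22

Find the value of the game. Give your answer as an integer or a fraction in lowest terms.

290/23

Row minima are 4 and 10, so the kicker's maximin is 10; column maxima are 15 and 22, so the goalkeeper's minimax is 15. These differ, so the equilibrium is in mixed strategies.
Let the kicker play left with probability p. The goalkeeper is indifferent when 15p + 10(1−p) = 4p + 22(1−p), giving p = 12/23.
Let the goalkeeper play dive left with probability q. The kicker is indifferent when 15q + 4(1−q) = 10q + 22(1−q), giving q = 18/23.
The value is 15·(18/23) + (4)·(5/23) = 290/23.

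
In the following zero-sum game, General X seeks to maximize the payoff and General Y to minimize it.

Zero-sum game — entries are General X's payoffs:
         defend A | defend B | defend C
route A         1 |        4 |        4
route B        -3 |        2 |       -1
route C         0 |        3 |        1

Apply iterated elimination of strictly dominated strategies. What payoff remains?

1

Row route B is strictly dominated by row route A (1>-3, 4>2, 4>-1); eliminate route B.
Column defend C is strictly dominated by defend A for General Y (1<4, 0<1); eliminate defend C.
Column defend B is strictly dominated by defend A for General Y (1<4, 0<3); eliminate defend B.
Row route C is strictly dominated by row route A (1>0); eliminate route C.
Only (route A, defend A) remains, with payoff 1.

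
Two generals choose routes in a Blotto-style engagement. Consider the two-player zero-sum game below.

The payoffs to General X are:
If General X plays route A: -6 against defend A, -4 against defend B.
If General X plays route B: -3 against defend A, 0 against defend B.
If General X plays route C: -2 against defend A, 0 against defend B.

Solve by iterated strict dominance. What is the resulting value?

Row route A is strictly dominated by row route B (-3>-6, 0>-4); eliminate route A.
Column defend B is strictly dominated by defend A for General Y (-3<0, -2<0); eliminate defend B.
Row route B is strictly dominated by row route C (-2>-3); eliminate route B.
Only (route C, defend A) remains, with payoff -2.

-2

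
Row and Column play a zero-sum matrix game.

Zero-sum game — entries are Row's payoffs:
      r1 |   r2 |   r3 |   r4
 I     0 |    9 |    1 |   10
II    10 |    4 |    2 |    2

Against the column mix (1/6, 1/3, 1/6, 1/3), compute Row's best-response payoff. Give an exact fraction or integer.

13/2

I: (0)·(1/6) + (9)·(1/3) + (1)·(1/6) + (10)·(1/3) = 13/2.
II: (10)·(1/6) + (4)·(1/3) + (2)·(1/6) + (2)·(1/3) = 4.
The best pure response is I with expected payoff 13/2.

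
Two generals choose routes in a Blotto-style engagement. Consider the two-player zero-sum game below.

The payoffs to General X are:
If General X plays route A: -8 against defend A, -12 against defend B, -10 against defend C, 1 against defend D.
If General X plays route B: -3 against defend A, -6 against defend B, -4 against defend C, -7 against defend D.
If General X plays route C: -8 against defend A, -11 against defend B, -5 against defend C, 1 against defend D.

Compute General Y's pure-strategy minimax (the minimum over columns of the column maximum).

The worst case (largest entry) in each column is defend A: -3, defend B: -6, defend C: -4, defend D: 1.
The best (smallest) of these is -6.

-6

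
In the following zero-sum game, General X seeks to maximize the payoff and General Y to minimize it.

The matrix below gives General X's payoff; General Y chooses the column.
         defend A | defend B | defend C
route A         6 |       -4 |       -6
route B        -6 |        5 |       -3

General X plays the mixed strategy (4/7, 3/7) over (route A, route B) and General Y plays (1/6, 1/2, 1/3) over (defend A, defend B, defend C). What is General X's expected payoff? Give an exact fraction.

-3/2

Against (1/6, 1/2, 1/3), each row's expected payoff is route A: -3; route B: 1/2.
Taking the (4/7, 3/7)-weighted average: (4/7)·(-3) + (3/7)·(1/2) = -3/2.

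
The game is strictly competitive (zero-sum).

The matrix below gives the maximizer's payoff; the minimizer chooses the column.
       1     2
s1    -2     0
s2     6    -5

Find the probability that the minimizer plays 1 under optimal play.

5/13

Row minima are -2 and -5, so the maximizer's maximin is -2; column maxima are 6 and 0, so the minimizer's minimax is 0. These differ, so the equilibrium is in mixed strategies.
Let the minimizer play 1 with probability q. The maximizer is indifferent when −2q = 6q − 5(1−q), giving q = 5/13.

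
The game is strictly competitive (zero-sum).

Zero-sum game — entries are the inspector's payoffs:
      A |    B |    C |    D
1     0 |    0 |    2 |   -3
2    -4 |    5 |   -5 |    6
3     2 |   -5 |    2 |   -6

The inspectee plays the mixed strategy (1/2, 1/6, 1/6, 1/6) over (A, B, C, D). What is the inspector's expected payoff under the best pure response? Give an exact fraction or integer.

-1/6

1: (0)·(1/2) + (0)·(1/6) + (2)·(1/6) + (-3)·(1/6) = -1/6.
2: (-4)·(1/2) + (5)·(1/6) + (-5)·(1/6) + (6)·(1/6) = -1.
3: (2)·(1/2) + (-5)·(1/6) + (2)·(1/6) + (-6)·(1/6) = -1/2.
The best pure response is 1 with expected payoff -1/6.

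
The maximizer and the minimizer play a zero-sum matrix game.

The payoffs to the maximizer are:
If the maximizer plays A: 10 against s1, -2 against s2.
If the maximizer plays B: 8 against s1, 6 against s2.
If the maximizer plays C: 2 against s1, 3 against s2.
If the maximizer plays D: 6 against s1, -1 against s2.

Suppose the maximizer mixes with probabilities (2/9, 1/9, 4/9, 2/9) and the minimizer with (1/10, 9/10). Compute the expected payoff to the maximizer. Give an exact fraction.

26/15

Against (1/10, 9/10), each row's expected payoff is A: -4/5; B: 31/5; C: 29/10; D: -3/10.
Taking the (2/9, 1/9, 4/9, 2/9)-weighted average: (2/9)·(-4/5) + (1/9)·(31/5) + (4/9)·(29/10) + (2/9)·(-3/10) = 26/15.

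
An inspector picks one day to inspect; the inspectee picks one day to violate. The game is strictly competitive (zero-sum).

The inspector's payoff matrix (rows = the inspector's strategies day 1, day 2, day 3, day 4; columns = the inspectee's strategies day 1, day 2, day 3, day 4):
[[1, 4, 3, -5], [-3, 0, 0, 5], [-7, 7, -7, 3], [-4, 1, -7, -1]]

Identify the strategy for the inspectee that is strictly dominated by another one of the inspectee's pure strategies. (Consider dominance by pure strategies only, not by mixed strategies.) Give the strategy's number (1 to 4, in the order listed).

2

The inspectee prefers columns that give the inspector less. Compare day 2 with day 1: 1 < 4, -3 < 0, -7 < 7, -4 < 1.
So day 1 strictly dominates day 2 for the inspectee; day 2 is strictly dominated.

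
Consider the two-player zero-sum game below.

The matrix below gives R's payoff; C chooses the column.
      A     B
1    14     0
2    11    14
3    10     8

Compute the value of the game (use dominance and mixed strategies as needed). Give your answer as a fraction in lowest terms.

Row 3 is strictly dominated by row 2, so R never plays it.
The remaining 2×2 game on (1, 2) × (A, B) has no saddle point. Let R play 1 with probability p; indifference gives 14p + 11(1−p) = 14(1−p), so p = 3/17.
Similarly C's optimal q on A is 14/17, and the value is 14·(14/17) + (0)·(3/17) = 196/17.

196/17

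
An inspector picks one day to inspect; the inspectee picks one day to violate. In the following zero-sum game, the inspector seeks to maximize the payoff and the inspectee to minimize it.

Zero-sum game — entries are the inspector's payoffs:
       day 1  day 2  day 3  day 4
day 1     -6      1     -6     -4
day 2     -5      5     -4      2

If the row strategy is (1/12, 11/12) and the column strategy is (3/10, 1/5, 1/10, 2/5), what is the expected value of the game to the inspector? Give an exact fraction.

-49/120

Against (3/10, 1/5, 1/10, 2/5), each row's expected payoff is day 1: -19/5; day 2: -1/10.
Taking the (1/12, 11/12)-weighted average: (1/12)·(-19/5) + (11/12)·(-1/10) = -49/120.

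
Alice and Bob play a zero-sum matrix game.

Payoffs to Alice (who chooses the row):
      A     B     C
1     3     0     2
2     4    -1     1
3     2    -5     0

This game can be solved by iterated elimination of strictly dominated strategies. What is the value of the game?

Column A is strictly dominated by B for Bob (0<3, -1<4, -5<2); eliminate A.
Column C is strictly dominated by B for Bob (0<2, -1<1, -5<0); eliminate C.
Row 2 is strictly dominated by row 1 (0>-1); eliminate 2.
Row 3 is strictly dominated by row 1 (0>-5); eliminate 3.
Only (1, B) remains, with payoff 0.

0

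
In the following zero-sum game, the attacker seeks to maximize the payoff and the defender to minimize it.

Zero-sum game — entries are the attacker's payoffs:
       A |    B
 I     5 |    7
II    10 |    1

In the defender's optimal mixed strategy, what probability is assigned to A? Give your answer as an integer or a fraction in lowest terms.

Row minima are 5 and 1, so the attacker's maximin is 5; column maxima are 10 and 7, so the defender's minimax is 7. These differ, so the equilibrium is in mixed strategies.
Let the defender play A with probability q. The attacker is indifferent when 5q + 7(1−q) = 10q + (1−q), giving q = 6/11.

6/11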